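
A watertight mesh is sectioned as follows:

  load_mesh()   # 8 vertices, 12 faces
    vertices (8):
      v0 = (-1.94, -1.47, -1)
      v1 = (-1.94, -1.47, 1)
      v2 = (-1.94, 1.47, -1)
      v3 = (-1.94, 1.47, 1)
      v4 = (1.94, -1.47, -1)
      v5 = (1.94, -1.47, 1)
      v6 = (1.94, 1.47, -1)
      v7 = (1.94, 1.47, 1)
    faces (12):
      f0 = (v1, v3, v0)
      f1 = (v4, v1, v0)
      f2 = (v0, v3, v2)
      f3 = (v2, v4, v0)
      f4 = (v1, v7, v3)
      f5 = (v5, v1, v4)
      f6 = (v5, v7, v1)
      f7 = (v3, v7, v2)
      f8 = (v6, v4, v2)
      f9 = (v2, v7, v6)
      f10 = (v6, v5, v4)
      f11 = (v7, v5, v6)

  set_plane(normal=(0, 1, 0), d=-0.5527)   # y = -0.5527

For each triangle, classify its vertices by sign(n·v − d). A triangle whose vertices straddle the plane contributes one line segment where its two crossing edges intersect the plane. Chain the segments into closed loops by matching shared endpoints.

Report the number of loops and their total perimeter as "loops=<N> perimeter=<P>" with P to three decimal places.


Straddling triangles (8 of 12):
  (v1,v3,v0) [-+-] → (-1.94, -0.5527, 1)–(-1.94, -0.5527, -0.375986)  len=1.3760
  (v0,v3,v2) [-++] → (-1.94, -0.5527, -0.375986)–(-1.94, -0.5527, -1)  len=0.6240
  (v2,v4,v0) [+--] → (0.729414, -0.5527, -1)–(-1.94, -0.5527, -1)  len=2.6694
  (v1,v7,v3) [-++] → (-0.729414, -0.5527, 1)–(-1.94, -0.5527, 1)  len=1.2106
  (v5,v7,v1) [-+-] → (1.94, -0.5527, 1)–(-0.729414, -0.5527, 1)  len=2.6694
  (v6,v4,v2) [+-+] → (1.94, -0.5527, -1)–(0.729414, -0.5527, -1)  len=1.2106
  (v6,v5,v4) [+--] → (1.94, -0.5527, 0.375986)–(1.94, -0.5527, -1)  len=1.3760
  (v7,v5,v6) [+-+] → (1.94, -0.5527, 1)–(1.94, -0.5527, 0.375986)  len=0.6240

Chained into 1 loop(s):
  loop 1: 8 segments, perimeter = 11.7600
Total perimeter = 11.760

loops=1 perimeter=11.760


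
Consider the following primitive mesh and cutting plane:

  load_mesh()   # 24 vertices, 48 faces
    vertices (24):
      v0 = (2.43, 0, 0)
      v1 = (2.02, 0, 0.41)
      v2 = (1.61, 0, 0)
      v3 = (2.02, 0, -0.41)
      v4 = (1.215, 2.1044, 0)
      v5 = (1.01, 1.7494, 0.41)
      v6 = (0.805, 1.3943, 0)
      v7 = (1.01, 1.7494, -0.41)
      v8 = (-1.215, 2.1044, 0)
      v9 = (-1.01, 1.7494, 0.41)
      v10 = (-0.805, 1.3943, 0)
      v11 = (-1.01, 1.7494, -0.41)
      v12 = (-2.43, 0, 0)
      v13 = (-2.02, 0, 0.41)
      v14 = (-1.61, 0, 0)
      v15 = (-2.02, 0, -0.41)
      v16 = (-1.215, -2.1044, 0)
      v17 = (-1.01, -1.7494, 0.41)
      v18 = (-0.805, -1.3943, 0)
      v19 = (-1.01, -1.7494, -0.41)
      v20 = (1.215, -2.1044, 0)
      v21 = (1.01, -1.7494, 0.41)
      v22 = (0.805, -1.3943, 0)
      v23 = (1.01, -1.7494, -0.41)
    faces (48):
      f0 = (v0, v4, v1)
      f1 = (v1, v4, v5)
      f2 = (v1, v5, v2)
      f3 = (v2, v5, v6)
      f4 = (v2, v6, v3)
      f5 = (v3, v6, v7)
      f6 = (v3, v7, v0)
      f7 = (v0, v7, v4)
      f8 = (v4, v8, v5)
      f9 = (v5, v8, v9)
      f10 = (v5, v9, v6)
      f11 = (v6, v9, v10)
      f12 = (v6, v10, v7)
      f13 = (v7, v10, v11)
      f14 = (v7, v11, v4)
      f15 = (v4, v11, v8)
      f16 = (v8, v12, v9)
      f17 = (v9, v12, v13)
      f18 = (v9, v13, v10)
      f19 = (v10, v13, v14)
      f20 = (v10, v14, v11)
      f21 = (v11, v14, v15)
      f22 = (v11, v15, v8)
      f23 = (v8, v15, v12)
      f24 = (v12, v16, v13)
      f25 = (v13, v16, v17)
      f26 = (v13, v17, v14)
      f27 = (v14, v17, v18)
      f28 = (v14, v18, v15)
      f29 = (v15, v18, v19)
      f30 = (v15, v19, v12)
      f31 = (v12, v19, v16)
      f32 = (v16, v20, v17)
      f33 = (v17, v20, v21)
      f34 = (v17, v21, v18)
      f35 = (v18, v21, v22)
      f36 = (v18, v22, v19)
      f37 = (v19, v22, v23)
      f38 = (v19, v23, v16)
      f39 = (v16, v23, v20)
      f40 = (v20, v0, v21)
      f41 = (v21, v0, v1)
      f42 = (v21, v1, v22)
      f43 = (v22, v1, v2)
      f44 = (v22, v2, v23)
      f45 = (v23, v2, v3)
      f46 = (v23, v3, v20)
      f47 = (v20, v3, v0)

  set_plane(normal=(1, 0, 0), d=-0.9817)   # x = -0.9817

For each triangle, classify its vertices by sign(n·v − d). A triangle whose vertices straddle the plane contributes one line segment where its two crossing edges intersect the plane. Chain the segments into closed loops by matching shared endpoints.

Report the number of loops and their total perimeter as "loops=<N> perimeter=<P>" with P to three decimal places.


loops=2 perimeter=5.296

Straddling triangles (20 of 48):
  (v4,v8,v5) [+-+] → (-0.9817, 2.1044, 0)–(-0.9817, 2.06718, 0.0429901)  len=0.0569
  (v5,v8,v9) [+--] → (-0.9817, 2.06718, 0.0429901)–(-0.9817, 1.7494, 0.41)  len=0.4855
  (v5,v9,v6) [+-+] → (-0.9817, 1.7494, 0.41)–(-0.9817, 1.74386, 0.403607)  len=0.0085
  (v6,v9,v10) [+-+] → (-0.9817, 1.74386, 0.403607)–(-0.9817, 1.70038, 0.3534)  len=0.0664
  (v7,v10,v11) [++-] → (-0.9817, 1.70038, -0.3534)–(-0.9817, 1.7494, -0.41)  len=0.0749
  (v7,v11,v4) [+-+] → (-0.9817, 1.7494, -0.41)–(-0.9817, 1.75392, -0.404785)  len=0.0069
  (v4,v11,v8) [+--] → (-0.9817, 1.75392, -0.404785)–(-0.9817, 2.1044, 0)  len=0.5354
  (v9,v13,v10) [--+] → (-0.9817, 1.19152, 0.0596272)–(-0.9817, 1.70038, 0.3534)  len=0.5876
  (v10,v13,v14) [+--] → (-0.9817, 1.19152, 0.0596272)–(-0.9817, 1.08825, 0)  len=0.1193
  (v10,v14,v11) [+--] → (-0.9817, 1.08825, 0)–(-0.9817, 1.70038, -0.3534)  len=0.7068
  (v14,v17,v18) [--+] → (-0.9817, -1.70038, 0.3534)–(-0.9817, -1.08825, 0)  len=0.7068
  (v14,v18,v15) [-+-] → (-0.9817, -1.08825, 0)–(-0.9817, -1.19152, -0.0596272)  len=0.1193
  (v15,v18,v19) [-+-] → (-0.9817, -1.19152, -0.0596272)–(-0.9817, -1.70038, -0.3534)  len=0.5876
  (v16,v20,v17) [-+-] → (-0.9817, -2.1044, 0)–(-0.9817, -1.75392, 0.404785)  len=0.5354
  (v17,v20,v21) [-++] → (-0.9817, -1.75392, 0.404785)–(-0.9817, -1.7494, 0.41)  len=0.0069
  (v17,v21,v18) [-++] → (-0.9817, -1.7494, 0.41)–(-0.9817, -1.70038, 0.3534)  len=0.0749
  (v18,v22,v19) [++-] → (-0.9817, -1.74386, -0.403607)–(-0.9817, -1.70038, -0.3534)  len=0.0664
  (v19,v22,v23) [-++] → (-0.9817, -1.74386, -0.403607)–(-0.9817, -1.7494, -0.41)  len=0.0085
  (v19,v23,v16) [-+-] → (-0.9817, -1.7494, -0.41)–(-0.9817, -2.06718, -0.0429901)  len=0.4855
  (v16,v23,v20) [-++] → (-0.9817, -2.06718, -0.0429901)–(-0.9817, -2.1044, 0)  len=0.0569

Chained into 2 loop(s):
  loop 1: 10 segments, perimeter = 2.6481
  loop 2: 10 segments, perimeter = 2.6481
Total perimeter = 5.296


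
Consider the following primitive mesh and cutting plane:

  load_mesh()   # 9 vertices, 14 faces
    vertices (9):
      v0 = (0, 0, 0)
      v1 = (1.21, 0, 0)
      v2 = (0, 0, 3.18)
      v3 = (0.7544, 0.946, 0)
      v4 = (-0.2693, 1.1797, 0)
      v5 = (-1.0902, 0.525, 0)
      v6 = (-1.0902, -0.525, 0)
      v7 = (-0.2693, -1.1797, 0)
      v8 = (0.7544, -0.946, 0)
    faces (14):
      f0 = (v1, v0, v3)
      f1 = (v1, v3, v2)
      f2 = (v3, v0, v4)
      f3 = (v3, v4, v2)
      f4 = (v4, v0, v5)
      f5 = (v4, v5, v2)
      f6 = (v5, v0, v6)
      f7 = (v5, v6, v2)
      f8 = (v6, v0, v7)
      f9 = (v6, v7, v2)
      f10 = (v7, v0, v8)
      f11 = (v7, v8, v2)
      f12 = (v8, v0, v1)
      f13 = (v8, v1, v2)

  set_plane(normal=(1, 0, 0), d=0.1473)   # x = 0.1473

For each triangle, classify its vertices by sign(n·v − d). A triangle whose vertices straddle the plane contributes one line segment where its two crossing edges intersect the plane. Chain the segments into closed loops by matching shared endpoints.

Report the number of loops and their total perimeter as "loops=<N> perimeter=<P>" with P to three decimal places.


loops=1 perimeter=8.190

Straddling triangles (8 of 14):
  (v1,v0,v3) [+-+] → (0.1473, 0, 0)–(0.1473, 0.184711, 0)  len=0.1847
  (v1,v3,v2) [++-] → (0.1473, 0.184711, 2.55909)–(0.1473, 0, 2.79288)  len=0.2980
  (v3,v0,v4) [+--] → (0.1473, 0.184711, 0)–(0.1473, 1.08459, 0)  len=0.8999
  (v3,v4,v2) [+--] → (0.1473, 1.08459, 0)–(0.1473, 0.184711, 2.55909)  len=2.7127
  (v7,v0,v8) [--+] → (0.1473, -0.184711, 0)–(0.1473, -1.08459, 0)  len=0.8999
  (v7,v8,v2) [-+-] → (0.1473, -1.08459, 0)–(0.1473, -0.184711, 2.55909)  len=2.7127
  (v8,v0,v1) [+-+] → (0.1473, -0.184711, 0)–(0.1473, 0, 0)  len=0.1847
  (v8,v1,v2) [++-] → (0.1473, 0, 2.79288)–(0.1473, -0.184711, 2.55909)  len=0.2980

Chained into 1 loop(s):
  loop 1: 8 segments, perimeter = 8.1905
Total perimeter = 8.190


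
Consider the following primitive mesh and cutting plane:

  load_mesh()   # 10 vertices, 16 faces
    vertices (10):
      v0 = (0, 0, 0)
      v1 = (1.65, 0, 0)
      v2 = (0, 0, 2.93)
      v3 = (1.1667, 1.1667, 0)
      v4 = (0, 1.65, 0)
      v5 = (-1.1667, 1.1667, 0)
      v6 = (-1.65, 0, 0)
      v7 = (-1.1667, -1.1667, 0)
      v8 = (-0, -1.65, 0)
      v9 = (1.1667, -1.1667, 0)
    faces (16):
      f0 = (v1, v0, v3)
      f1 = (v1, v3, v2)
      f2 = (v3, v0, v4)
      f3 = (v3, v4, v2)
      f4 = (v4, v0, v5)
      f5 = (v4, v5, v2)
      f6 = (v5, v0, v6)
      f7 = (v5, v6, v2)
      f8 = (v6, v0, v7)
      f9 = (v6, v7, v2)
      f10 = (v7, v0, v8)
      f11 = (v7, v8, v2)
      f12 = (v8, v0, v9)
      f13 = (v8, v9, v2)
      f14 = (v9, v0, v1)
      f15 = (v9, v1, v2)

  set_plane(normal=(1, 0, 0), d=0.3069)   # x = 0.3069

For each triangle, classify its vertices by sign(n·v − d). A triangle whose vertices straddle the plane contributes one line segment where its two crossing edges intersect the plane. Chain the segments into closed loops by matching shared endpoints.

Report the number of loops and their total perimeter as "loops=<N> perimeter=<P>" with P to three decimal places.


Straddling triangles (8 of 16):
  (v1,v0,v3) [+-+] → (0.3069, 0, 0)–(0.3069, 0.3069, 0)  len=0.3069
  (v1,v3,v2) [++-] → (0.3069, 0.3069, 2.15926)–(0.3069, 0, 2.38502)  len=0.3810
  (v3,v0,v4) [+--] → (0.3069, 0.3069, 0)–(0.3069, 1.52287, 0)  len=1.2160
  (v3,v4,v2) [+--] → (0.3069, 1.52287, 0)–(0.3069, 0.3069, 2.15926)  len=2.4781
  (v8,v0,v9) [--+] → (0.3069, -0.3069, 0)–(0.3069, -1.52287, 0)  len=1.2160
  (v8,v9,v2) [-+-] → (0.3069, -1.52287, 0)–(0.3069, -0.3069, 2.15926)  len=2.4781
  (v9,v0,v1) [+-+] → (0.3069, -0.3069, 0)–(0.3069, 0, 0)  len=0.3069
  (v9,v1,v2) [++-] → (0.3069, 0, 2.38502)–(0.3069, -0.3069, 2.15926)  len=0.3810

Chained into 1 loop(s):
  loop 1: 8 segments, perimeter = 8.7639
Total perimeter = 8.764

loops=1 perimeter=8.764


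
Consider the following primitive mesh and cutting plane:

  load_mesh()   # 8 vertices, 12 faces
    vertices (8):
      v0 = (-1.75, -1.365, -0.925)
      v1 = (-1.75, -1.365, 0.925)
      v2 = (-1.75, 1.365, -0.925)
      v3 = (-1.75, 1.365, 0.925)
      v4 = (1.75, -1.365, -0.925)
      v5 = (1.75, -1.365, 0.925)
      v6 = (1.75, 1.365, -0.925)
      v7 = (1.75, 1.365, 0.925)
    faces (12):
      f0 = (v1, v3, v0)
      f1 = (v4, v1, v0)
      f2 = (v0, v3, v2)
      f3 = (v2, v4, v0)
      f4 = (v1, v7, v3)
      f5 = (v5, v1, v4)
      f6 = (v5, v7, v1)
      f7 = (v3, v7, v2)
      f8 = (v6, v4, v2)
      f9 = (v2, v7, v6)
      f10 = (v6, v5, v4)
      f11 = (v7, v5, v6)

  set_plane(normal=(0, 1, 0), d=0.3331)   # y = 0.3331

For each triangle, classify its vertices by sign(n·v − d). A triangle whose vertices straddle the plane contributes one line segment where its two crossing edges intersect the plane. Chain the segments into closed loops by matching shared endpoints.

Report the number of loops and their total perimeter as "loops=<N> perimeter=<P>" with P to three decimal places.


loops=1 perimeter=10.700

Straddling triangles (8 of 12):
  (v1,v3,v0) [-+-] → (-1.75, 0.3331, 0.925)–(-1.75, 0.3331, 0.225727)  len=0.6993
  (v0,v3,v2) [-++] → (-1.75, 0.3331, 0.225727)–(-1.75, 0.3331, -0.925)  len=1.1507
  (v2,v4,v0) [+--] → (-0.427051, 0.3331, -0.925)–(-1.75, 0.3331, -0.925)  len=1.3229
  (v1,v7,v3) [-++] → (0.427051, 0.3331, 0.925)–(-1.75, 0.3331, 0.925)  len=2.1771
  (v5,v7,v1) [-+-] → (1.75, 0.3331, 0.925)–(0.427051, 0.3331, 0.925)  len=1.3229
  (v6,v4,v2) [+-+] → (1.75, 0.3331, -0.925)–(-0.427051, 0.3331, -0.925)  len=2.1771
  (v6,v5,v4) [+--] → (1.75, 0.3331, -0.225727)–(1.75, 0.3331, -0.925)  len=0.6993
  (v7,v5,v6) [+-+] → (1.75, 0.3331, 0.925)–(1.75, 0.3331, -0.225727)  len=1.1507

Chained into 1 loop(s):
  loop 1: 8 segments, perimeter = 10.7000
Total perimeter = 10.700


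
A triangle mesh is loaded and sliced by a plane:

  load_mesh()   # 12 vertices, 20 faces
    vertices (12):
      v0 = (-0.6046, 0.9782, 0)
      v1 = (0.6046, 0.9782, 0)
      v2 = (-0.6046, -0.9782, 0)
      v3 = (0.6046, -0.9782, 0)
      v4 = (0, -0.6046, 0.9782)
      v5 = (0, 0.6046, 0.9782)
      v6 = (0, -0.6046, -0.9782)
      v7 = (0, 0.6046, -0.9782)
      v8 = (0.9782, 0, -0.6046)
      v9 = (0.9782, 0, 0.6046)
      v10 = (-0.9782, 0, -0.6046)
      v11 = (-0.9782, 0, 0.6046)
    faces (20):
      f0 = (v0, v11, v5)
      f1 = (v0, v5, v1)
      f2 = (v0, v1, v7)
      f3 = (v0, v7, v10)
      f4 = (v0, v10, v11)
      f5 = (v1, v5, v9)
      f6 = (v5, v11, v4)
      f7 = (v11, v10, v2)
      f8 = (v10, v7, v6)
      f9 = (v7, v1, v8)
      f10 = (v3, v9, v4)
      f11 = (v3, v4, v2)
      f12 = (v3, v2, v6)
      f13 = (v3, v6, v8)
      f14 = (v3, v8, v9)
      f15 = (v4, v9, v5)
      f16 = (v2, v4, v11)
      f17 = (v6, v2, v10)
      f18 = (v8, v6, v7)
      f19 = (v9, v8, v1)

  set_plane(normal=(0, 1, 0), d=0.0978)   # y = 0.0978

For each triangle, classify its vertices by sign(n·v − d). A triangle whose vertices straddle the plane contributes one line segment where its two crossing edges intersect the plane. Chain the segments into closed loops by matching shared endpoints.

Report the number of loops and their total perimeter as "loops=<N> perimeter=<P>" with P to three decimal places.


loops=1 perimeter=6.371

Straddling triangles (10 of 20):
  (v0,v11,v5) [+-+] → (-0.940848, 0.0978, 0.544152)–(-0.819967, 0.0978, 0.665033)  len=0.1710
  (v0,v7,v10) [++-] → (-0.819967, 0.0978, -0.665033)–(-0.940848, 0.0978, -0.544152)  len=0.1710
  (v0,v10,v11) [+--] → (-0.940848, 0.0978, -0.544152)–(-0.940848, 0.0978, 0.544152)  len=1.0883
  (v1,v5,v9) [++-] → (0.819967, 0.0978, 0.665033)–(0.940848, 0.0978, 0.544152)  len=0.1710
  (v5,v11,v4) [+--] → (-0.819967, 0.0978, 0.665033)–(0, 0.0978, 0.9782)  len=0.8777
  (v10,v7,v6) [-+-] → (-0.819967, 0.0978, -0.665033)–(0, 0.0978, -0.9782)  len=0.8777
  (v7,v1,v8) [++-] → (0.940848, 0.0978, -0.544152)–(0.819967, 0.0978, -0.665033)  len=0.1710
  (v4,v9,v5) [--+] → (0.819967, 0.0978, 0.665033)–(0, 0.0978, 0.9782)  len=0.8777
  (v8,v6,v7) [--+] → (0, 0.0978, -0.9782)–(0.819967, 0.0978, -0.665033)  len=0.8777
  (v9,v8,v1) [--+] → (0.940848, 0.0978, -0.544152)–(0.940848, 0.0978, 0.544152)  len=1.0883

Chained into 1 loop(s):
  loop 1: 10 segments, perimeter = 6.3714
Total perimeter = 6.371


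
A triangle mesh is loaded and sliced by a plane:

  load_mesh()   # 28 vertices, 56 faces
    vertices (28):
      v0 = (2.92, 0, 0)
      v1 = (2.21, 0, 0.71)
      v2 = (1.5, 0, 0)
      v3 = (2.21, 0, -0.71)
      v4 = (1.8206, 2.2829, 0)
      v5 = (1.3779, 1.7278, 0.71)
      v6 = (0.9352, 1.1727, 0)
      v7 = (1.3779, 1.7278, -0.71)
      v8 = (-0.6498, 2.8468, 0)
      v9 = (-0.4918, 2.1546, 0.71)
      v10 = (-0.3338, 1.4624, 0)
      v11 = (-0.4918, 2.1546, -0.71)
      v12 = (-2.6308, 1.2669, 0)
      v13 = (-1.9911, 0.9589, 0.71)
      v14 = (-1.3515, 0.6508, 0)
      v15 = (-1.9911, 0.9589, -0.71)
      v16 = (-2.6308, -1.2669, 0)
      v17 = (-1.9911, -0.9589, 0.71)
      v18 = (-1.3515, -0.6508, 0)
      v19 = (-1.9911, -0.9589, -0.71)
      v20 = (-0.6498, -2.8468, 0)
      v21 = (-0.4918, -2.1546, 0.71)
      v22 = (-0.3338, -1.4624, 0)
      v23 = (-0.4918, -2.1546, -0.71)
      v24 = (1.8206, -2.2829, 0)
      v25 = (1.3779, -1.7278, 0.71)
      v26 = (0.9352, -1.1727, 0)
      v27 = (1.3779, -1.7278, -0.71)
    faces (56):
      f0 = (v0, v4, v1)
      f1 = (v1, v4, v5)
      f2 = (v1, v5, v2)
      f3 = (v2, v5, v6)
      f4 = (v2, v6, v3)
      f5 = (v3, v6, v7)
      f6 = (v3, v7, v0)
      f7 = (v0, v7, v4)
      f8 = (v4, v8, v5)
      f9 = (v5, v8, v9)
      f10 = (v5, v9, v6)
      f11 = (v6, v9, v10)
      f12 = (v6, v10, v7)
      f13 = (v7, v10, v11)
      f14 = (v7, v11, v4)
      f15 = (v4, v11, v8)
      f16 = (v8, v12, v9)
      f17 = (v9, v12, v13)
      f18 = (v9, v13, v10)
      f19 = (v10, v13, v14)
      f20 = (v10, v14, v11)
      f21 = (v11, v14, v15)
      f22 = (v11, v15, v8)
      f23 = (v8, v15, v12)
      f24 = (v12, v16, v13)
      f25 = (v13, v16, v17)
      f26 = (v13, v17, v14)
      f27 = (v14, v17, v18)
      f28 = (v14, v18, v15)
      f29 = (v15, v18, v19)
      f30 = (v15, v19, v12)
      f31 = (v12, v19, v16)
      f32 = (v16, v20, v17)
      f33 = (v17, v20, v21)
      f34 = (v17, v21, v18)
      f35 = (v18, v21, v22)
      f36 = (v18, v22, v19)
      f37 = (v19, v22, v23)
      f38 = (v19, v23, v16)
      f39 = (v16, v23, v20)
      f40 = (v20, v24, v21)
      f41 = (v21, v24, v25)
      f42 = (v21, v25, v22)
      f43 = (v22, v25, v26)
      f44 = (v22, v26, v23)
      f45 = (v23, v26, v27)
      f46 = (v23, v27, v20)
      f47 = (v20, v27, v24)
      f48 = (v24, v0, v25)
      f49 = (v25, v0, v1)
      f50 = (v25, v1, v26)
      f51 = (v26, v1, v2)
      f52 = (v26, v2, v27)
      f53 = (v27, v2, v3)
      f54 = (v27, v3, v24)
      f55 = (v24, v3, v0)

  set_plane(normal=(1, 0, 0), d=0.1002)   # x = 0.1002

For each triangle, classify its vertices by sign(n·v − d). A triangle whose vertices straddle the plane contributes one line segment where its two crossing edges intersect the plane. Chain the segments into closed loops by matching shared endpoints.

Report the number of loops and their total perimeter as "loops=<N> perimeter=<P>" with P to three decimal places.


Straddling triangles (16 of 56):
  (v4,v8,v5) [+-+] → (0.1002, 2.6756, 0)–(0.1002, 2.43291, 0.262613)  len=0.3576
  (v5,v8,v9) [+--] → (0.1002, 2.43291, 0.262613)–(0.1002, 2.01946, 0.71)  len=0.6092
  (v5,v9,v6) [+-+] → (0.1002, 2.01946, 0.71)–(0.1002, 1.74725, 0.415452)  len=0.4011
  (v6,v9,v10) [+--] → (0.1002, 1.74725, 0.415452)–(0.1002, 1.36332, 0)  len=0.5657
  (v6,v10,v7) [+-+] → (0.1002, 1.36332, 0)–(0.1002, 1.52969, -0.18002)  len=0.2451
  (v7,v10,v11) [+--] → (0.1002, 1.52969, -0.18002)–(0.1002, 2.01946, -0.71)  len=0.7216
  (v7,v11,v4) [+-+] → (0.1002, 2.01946, -0.71)–(0.1002, 2.18745, -0.528232)  len=0.2475
  (v4,v11,v8) [+--] → (0.1002, 2.18745, -0.528232)–(0.1002, 2.6756, 0)  len=0.7193
  (v20,v24,v21) [-+-] → (0.1002, -2.6756, 0)–(0.1002, -2.18745, 0.528232)  len=0.7193
  (v21,v24,v25) [-++] → (0.1002, -2.18745, 0.528232)–(0.1002, -2.01946, 0.71)  len=0.2475
  (v21,v25,v22) [-+-] → (0.1002, -2.01946, 0.71)–(0.1002, -1.52969, 0.18002)  len=0.7216
  (v22,v25,v26) [-++] → (0.1002, -1.52969, 0.18002)–(0.1002, -1.36332, 0)  len=0.2451
  (v22,v26,v23) [-+-] → (0.1002, -1.36332, 0)–(0.1002, -1.74725, -0.415452)  len=0.5657
  (v23,v26,v27) [-++] → (0.1002, -1.74725, -0.415452)–(0.1002, -2.01946, -0.71)  len=0.4011
  (v23,v27,v20) [-+-] → (0.1002, -2.01946, -0.71)–(0.1002, -2.43291, -0.262613)  len=0.6092
  (v20,v27,v24) [-++] → (0.1002, -2.43291, -0.262613)–(0.1002, -2.6756, 0)  len=0.3576

Chained into 2 loop(s):
  loop 1: 8 segments, perimeter = 3.8670
  loop 2: 8 segments, perimeter = 3.8670
Total perimeter = 7.734

loops=2 perimeter=7.734


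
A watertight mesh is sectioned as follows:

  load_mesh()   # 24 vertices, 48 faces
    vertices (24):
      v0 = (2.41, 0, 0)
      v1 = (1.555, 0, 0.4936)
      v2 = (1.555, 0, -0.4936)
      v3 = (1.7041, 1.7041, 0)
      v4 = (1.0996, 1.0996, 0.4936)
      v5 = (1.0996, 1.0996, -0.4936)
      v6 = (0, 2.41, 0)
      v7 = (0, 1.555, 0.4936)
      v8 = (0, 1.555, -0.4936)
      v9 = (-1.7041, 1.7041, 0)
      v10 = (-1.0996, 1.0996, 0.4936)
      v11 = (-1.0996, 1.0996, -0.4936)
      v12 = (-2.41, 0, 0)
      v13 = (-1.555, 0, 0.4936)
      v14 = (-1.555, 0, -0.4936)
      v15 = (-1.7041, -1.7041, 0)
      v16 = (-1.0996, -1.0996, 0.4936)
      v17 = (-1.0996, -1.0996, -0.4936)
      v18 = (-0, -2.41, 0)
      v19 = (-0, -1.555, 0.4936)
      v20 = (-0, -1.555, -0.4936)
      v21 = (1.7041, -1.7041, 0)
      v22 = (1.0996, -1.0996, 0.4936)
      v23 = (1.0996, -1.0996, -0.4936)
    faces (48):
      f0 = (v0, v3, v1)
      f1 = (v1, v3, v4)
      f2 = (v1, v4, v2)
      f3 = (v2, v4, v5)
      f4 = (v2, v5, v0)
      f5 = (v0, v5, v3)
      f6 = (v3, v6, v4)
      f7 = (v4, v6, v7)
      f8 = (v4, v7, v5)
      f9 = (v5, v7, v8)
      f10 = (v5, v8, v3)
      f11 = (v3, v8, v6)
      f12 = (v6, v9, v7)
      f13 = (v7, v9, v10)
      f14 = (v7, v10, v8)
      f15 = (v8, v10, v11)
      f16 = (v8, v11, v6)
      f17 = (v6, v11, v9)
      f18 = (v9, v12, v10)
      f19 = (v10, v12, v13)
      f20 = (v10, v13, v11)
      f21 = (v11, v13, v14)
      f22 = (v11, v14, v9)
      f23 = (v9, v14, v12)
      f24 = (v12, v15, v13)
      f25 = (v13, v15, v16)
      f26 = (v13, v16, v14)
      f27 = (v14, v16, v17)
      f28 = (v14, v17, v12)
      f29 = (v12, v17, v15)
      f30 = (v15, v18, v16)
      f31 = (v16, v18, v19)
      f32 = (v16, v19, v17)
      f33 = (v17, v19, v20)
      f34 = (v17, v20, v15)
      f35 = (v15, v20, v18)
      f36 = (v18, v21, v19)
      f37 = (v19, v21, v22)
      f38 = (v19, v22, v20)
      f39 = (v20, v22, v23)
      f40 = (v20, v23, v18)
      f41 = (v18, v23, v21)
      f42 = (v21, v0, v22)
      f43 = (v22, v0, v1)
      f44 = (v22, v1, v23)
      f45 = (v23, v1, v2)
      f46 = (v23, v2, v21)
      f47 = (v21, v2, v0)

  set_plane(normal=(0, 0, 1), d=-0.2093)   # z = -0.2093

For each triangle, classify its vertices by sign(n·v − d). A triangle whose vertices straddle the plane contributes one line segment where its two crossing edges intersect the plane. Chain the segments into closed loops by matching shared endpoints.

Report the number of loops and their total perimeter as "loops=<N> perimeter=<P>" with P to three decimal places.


Straddling triangles (32 of 48):
  (v1,v4,v2) [++-] → (1.42385, 0.31667, -0.2093)–(1.555, 0, -0.2093)  len=0.3428
  (v2,v4,v5) [-+-] → (1.42385, 0.31667, -0.2093)–(1.0996, 1.0996, -0.2093)  len=0.8474
  (v2,v5,v0) [--+] → (1.85435, 0.466261, -0.2093)–(2.04746, 0, -0.2093)  len=0.5047
  (v0,v5,v3) [+-+] → (1.85435, 0.466261, -0.2093)–(1.44778, 1.44778, -0.2093)  len=1.0624
  (v4,v7,v5) [++-] → (0.78293, 1.23075, -0.2093)–(1.0996, 1.0996, -0.2093)  len=0.3428
  (v5,v7,v8) [-+-] → (0.78293, 1.23075, -0.2093)–(0, 1.555, -0.2093)  len=0.8474
  (v5,v8,v3) [--+] → (0.981515, 1.64088, -0.2093)–(1.44778, 1.44778, -0.2093)  len=0.5047
  (v3,v8,v6) [+-+] → (0.981515, 1.64088, -0.2093)–(0, 2.04746, -0.2093)  len=1.0624
  (v7,v10,v8) [++-] → (-0.31667, 1.42385, -0.2093)–(0, 1.555, -0.2093)  len=0.3428
  (v8,v10,v11) [-+-] → (-0.31667, 1.42385, -0.2093)–(-1.0996, 1.0996, -0.2093)  len=0.8474
  (v8,v11,v6) [--+] → (-0.466261, 1.85435, -0.2093)–(0, 2.04746, -0.2093)  len=0.5047
  (v6,v11,v9) [+-+] → (-0.466261, 1.85435, -0.2093)–(-1.44778, 1.44778, -0.2093)  len=1.0624
  (v10,v13,v11) [++-] → (-1.23075, 0.78293, -0.2093)–(-1.0996, 1.0996, -0.2093)  len=0.3428
  (v11,v13,v14) [-+-] → (-1.23075, 0.78293, -0.2093)–(-1.555, 0, -0.2093)  len=0.8474
  (v11,v14,v9) [--+] → (-1.64088, 0.981515, -0.2093)–(-1.44778, 1.44778, -0.2093)  len=0.5047
  (v9,v14,v12) [+-+] → (-1.64088, 0.981515, -0.2093)–(-2.04746, 0, -0.2093)  len=1.0624
  (v13,v16,v14) [++-] → (-1.42385, -0.31667, -0.2093)–(-1.555, 0, -0.2093)  len=0.3428
  (v14,v16,v17) [-+-] → (-1.42385, -0.31667, -0.2093)–(-1.0996, -1.0996, -0.2093)  len=0.8474
  (v14,v17,v12) [--+] → (-1.85435, -0.466261, -0.2093)–(-2.04746, 0, -0.2093)  len=0.5047
  (v12,v17,v15) [+-+] → (-1.85435, -0.466261, -0.2093)–(-1.44778, -1.44778, -0.2093)  len=1.0624
  (v16,v19,v17) [++-] → (-0.78293, -1.23075, -0.2093)–(-1.0996, -1.0996, -0.2093)  len=0.3428
  (v17,v19,v20) [-+-] → (-0.78293, -1.23075, -0.2093)–(0, -1.555, -0.2093)  len=0.8474
  (v17,v20,v15) [--+] → (-0.981515, -1.64088, -0.2093)–(-1.44778, -1.44778, -0.2093)  len=0.5047
  (v15,v20,v18) [+-+] → (-0.981515, -1.64088, -0.2093)–(0, -2.04746, -0.2093)  len=1.0624
  (v19,v22,v20) [++-] → (0.31667, -1.42385, -0.2093)–(0, -1.555, -0.2093)  len=0.3428
  (v20,v22,v23) [-+-] → (0.31667, -1.42385, -0.2093)–(1.0996, -1.0996, -0.2093)  len=0.8474
  (v20,v23,v18) [--+] → (0.466261, -1.85435, -0.2093)–(0, -2.04746, -0.2093)  len=0.5047
  (v18,v23,v21) [+-+] → (0.466261, -1.85435, -0.2093)–(1.44778, -1.44778, -0.2093)  len=1.0624
  (v22,v1,v23) [++-] → (1.23075, -0.78293, -0.2093)–(1.0996, -1.0996, -0.2093)  len=0.3428
  (v23,v1,v2) [-+-] → (1.23075, -0.78293, -0.2093)–(1.555, 0, -0.2093)  len=0.8474
  (v23,v2,v21) [--+] → (1.64088, -0.981515, -0.2093)–(1.44778, -1.44778, -0.2093)  len=0.5047
  (v21,v2,v0) [+-+] → (1.64088, -0.981515, -0.2093)–(2.04746, 0, -0.2093)  len=1.0624

Chained into 2 loop(s):
  loop 1: 16 segments, perimeter = 9.5214
  loop 2: 16 segments, perimeter = 12.5365
Total perimeter = 22.058

loops=2 perimeter=22.058


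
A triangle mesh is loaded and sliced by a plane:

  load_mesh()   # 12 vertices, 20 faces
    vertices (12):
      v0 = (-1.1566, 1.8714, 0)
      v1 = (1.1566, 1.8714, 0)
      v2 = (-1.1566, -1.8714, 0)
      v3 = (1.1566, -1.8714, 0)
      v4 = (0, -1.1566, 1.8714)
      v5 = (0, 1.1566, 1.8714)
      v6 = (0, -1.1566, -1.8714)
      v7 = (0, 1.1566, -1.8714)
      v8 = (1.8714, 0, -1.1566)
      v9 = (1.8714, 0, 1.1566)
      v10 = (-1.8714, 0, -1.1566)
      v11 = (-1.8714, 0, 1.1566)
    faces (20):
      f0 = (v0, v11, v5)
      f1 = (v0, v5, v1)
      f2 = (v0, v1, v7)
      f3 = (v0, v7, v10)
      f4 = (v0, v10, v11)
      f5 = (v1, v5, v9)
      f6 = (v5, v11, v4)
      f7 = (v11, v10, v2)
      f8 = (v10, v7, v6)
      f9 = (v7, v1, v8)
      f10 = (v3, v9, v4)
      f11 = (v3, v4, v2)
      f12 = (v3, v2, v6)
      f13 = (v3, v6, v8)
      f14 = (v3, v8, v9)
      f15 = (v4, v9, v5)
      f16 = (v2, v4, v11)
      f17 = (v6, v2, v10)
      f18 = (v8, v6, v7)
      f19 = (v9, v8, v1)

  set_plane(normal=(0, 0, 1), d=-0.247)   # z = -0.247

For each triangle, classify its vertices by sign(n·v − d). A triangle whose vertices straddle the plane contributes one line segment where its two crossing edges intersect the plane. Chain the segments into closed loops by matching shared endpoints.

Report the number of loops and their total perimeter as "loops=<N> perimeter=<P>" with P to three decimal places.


Straddling triangles (10 of 20):
  (v0,v1,v7) [++-] → (1.00394, 1.77706, -0.247)–(-1.00394, 1.77706, -0.247)  len=2.0079
  (v0,v7,v10) [+--] → (-1.00394, 1.77706, -0.247)–(-1.30925, 1.47175, -0.247)  len=0.4318
  (v0,v10,v11) [+-+] → (-1.30925, 1.47175, -0.247)–(-1.8714, 0, -0.247)  len=1.5755
  (v11,v10,v2) [+-+] → (-1.8714, 0, -0.247)–(-1.30925, -1.47175, -0.247)  len=1.5755
  (v7,v1,v8) [-+-] → (1.00394, 1.77706, -0.247)–(1.30925, 1.47175, -0.247)  len=0.4318
  (v3,v2,v6) [++-] → (-1.00394, -1.77706, -0.247)–(1.00394, -1.77706, -0.247)  len=2.0079
  (v3,v6,v8) [+--] → (1.00394, -1.77706, -0.247)–(1.30925, -1.47175, -0.247)  len=0.4318
  (v3,v8,v9) [+-+] → (1.30925, -1.47175, -0.247)–(1.8714, 0, -0.247)  len=1.5755
  (v6,v2,v10) [-+-] → (-1.00394, -1.77706, -0.247)–(-1.30925, -1.47175, -0.247)  len=0.4318
  (v9,v8,v1) [+-+] → (1.8714, 0, -0.247)–(1.30925, 1.47175, -0.247)  len=1.5755

Chained into 1 loop(s):
  loop 1: 10 segments, perimeter = 12.0447
Total perimeter = 12.045

loops=1 perimeter=12.045


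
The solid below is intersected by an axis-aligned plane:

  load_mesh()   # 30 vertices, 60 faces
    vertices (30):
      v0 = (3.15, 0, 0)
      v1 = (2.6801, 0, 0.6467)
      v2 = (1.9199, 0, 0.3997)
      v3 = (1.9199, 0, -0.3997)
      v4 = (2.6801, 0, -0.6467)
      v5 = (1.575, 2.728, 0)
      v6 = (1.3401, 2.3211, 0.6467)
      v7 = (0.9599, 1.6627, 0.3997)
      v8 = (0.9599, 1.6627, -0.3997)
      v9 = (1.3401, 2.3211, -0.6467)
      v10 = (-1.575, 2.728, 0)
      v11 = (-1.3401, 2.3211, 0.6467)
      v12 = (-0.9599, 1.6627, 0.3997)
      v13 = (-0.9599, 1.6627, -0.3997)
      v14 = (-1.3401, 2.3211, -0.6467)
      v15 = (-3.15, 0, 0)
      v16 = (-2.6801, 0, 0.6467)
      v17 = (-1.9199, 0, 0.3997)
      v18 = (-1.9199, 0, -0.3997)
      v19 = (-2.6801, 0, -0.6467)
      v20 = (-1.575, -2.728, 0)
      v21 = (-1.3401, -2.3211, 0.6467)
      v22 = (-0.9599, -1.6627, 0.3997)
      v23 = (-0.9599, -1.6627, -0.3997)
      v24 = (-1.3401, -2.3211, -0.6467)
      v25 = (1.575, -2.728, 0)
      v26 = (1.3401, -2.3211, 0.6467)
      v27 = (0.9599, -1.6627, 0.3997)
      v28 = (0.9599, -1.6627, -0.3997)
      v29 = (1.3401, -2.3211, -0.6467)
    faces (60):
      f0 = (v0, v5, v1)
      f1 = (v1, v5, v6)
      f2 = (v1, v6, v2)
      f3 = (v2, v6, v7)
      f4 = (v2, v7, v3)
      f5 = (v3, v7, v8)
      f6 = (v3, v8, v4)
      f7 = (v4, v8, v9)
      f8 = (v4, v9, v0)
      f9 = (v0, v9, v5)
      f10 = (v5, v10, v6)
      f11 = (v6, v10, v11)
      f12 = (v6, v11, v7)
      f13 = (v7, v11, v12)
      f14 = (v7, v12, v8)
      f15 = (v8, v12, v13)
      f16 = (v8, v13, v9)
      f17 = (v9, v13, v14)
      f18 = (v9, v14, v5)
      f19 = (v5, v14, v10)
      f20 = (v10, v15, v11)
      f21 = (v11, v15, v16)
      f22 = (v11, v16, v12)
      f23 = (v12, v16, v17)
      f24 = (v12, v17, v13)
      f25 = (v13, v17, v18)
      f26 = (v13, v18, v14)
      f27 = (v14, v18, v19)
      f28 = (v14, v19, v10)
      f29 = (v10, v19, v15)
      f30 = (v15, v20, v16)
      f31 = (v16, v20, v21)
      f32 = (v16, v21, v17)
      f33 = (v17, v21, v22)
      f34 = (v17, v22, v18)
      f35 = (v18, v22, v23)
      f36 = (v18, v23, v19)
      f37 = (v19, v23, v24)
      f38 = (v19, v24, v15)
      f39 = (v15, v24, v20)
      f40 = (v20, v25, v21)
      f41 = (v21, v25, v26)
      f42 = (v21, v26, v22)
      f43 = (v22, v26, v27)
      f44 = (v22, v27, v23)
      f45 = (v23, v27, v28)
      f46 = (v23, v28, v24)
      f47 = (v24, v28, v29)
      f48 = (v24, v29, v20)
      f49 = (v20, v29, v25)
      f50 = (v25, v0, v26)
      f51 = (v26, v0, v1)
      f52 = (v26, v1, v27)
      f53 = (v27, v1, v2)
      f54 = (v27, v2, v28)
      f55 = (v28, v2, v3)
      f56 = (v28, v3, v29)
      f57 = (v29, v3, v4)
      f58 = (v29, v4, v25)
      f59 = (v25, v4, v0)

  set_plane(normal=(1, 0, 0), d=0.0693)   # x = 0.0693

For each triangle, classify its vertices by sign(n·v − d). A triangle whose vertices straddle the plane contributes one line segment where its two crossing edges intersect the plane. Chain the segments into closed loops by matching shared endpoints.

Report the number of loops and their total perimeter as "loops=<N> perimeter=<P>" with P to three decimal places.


Straddling triangles (20 of 60):
  (v5,v10,v6) [+-+] → (0.0693, 2.728, 0)–(0.0693, 2.49848, 0.36478)  len=0.4310
  (v6,v10,v11) [+--] → (0.0693, 2.49848, 0.36478)–(0.0693, 2.3211, 0.6467)  len=0.3331
  (v6,v11,v7) [+-+] → (0.0693, 2.3211, 0.6467)–(0.0693, 1.91764, 0.495343)  len=0.4309
  (v7,v11,v12) [+--] → (0.0693, 1.91764, 0.495343)–(0.0693, 1.6627, 0.3997)  len=0.2723
  (v7,v12,v8) [+-+] → (0.0693, 1.6627, 0.3997)–(0.0693, 1.6627, -0.0288563)  len=0.4286
  (v8,v12,v13) [+--] → (0.0693, 1.6627, -0.0288563)–(0.0693, 1.6627, -0.3997)  len=0.3708
  (v8,v13,v9) [+-+] → (0.0693, 1.6627, -0.3997)–(0.0693, 1.95732, -0.510227)  len=0.3147
  (v9,v13,v14) [+--] → (0.0693, 1.95732, -0.510227)–(0.0693, 2.3211, -0.6467)  len=0.3885
  (v9,v14,v5) [+-+] → (0.0693, 2.3211, -0.6467)–(0.0693, 2.51783, -0.334032)  len=0.3694
  (v5,v14,v10) [+--] → (0.0693, 2.51783, -0.334032)–(0.0693, 2.728, 0)  len=0.3947
  (v20,v25,v21) [-+-] → (0.0693, -2.728, 0)–(0.0693, -2.51783, 0.334032)  len=0.3947
  (v21,v25,v26) [-++] → (0.0693, -2.51783, 0.334032)–(0.0693, -2.3211, 0.6467)  len=0.3694
  (v21,v26,v22) [-+-] → (0.0693, -2.3211, 0.6467)–(0.0693, -1.95732, 0.510227)  len=0.3885
  (v22,v26,v27) [-++] → (0.0693, -1.95732, 0.510227)–(0.0693, -1.6627, 0.3997)  len=0.3147
  (v22,v27,v23) [-+-] → (0.0693, -1.6627, 0.3997)–(0.0693, -1.6627, 0.0288563)  len=0.3708
  (v23,v27,v28) [-++] → (0.0693, -1.6627, 0.0288563)–(0.0693, -1.6627, -0.3997)  len=0.4286
  (v23,v28,v24) [-+-] → (0.0693, -1.6627, -0.3997)–(0.0693, -1.91764, -0.495343)  len=0.2723
  (v24,v28,v29) [-++] → (0.0693, -1.91764, -0.495343)–(0.0693, -2.3211, -0.6467)  len=0.4309
  (v24,v29,v20) [-+-] → (0.0693, -2.3211, -0.6467)–(0.0693, -2.49848, -0.36478)  len=0.3331
  (v20,v29,v25) [-++] → (0.0693, -2.49848, -0.36478)–(0.0693, -2.728, 0)  len=0.4310

Chained into 2 loop(s):
  loop 1: 10 segments, perimeter = 3.7339
  loop 2: 10 segments, perimeter = 3.7339
Total perimeter = 7.468

loops=2 perimeter=7.468


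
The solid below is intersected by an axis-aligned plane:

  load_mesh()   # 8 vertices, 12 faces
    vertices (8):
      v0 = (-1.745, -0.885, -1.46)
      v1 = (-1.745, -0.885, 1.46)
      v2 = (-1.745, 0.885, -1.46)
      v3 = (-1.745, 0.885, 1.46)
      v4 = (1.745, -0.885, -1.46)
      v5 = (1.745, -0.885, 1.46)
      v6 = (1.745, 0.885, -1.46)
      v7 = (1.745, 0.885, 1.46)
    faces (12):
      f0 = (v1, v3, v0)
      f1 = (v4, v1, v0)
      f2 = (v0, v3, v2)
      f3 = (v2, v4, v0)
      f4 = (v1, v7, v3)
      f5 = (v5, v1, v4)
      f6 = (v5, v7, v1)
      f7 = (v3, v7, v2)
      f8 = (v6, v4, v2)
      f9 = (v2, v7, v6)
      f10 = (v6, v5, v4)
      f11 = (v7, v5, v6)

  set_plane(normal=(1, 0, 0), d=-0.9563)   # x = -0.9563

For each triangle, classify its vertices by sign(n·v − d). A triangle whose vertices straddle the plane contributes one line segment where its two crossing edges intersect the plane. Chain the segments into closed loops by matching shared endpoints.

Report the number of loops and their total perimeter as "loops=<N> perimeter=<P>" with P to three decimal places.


Straddling triangles (8 of 12):
  (v4,v1,v0) [+--] → (-0.9563, -0.885, 0.800113)–(-0.9563, -0.885, -1.46)  len=2.2601
  (v2,v4,v0) [-+-] → (-0.9563, 0.485, -1.46)–(-0.9563, -0.885, -1.46)  len=1.3700
  (v1,v7,v3) [-+-] → (-0.9563, -0.485, 1.46)–(-0.9563, 0.885, 1.46)  len=1.3700
  (v5,v1,v4) [+-+] → (-0.9563, -0.885, 1.46)–(-0.9563, -0.885, 0.800113)  len=0.6599
  (v5,v7,v1) [++-] → (-0.9563, -0.485, 1.46)–(-0.9563, -0.885, 1.46)  len=0.4000
  (v3,v7,v2) [-+-] → (-0.9563, 0.885, 1.46)–(-0.9563, 0.885, -0.800113)  len=2.2601
  (v6,v4,v2) [++-] → (-0.9563, 0.485, -1.46)–(-0.9563, 0.885, -1.46)  len=0.4000
  (v2,v7,v6) [-++] → (-0.9563, 0.885, -0.800113)–(-0.9563, 0.885, -1.46)  len=0.6599

Chained into 1 loop(s):
  loop 1: 8 segments, perimeter = 9.3800
Total perimeter = 9.380

loops=1 perimeter=9.380


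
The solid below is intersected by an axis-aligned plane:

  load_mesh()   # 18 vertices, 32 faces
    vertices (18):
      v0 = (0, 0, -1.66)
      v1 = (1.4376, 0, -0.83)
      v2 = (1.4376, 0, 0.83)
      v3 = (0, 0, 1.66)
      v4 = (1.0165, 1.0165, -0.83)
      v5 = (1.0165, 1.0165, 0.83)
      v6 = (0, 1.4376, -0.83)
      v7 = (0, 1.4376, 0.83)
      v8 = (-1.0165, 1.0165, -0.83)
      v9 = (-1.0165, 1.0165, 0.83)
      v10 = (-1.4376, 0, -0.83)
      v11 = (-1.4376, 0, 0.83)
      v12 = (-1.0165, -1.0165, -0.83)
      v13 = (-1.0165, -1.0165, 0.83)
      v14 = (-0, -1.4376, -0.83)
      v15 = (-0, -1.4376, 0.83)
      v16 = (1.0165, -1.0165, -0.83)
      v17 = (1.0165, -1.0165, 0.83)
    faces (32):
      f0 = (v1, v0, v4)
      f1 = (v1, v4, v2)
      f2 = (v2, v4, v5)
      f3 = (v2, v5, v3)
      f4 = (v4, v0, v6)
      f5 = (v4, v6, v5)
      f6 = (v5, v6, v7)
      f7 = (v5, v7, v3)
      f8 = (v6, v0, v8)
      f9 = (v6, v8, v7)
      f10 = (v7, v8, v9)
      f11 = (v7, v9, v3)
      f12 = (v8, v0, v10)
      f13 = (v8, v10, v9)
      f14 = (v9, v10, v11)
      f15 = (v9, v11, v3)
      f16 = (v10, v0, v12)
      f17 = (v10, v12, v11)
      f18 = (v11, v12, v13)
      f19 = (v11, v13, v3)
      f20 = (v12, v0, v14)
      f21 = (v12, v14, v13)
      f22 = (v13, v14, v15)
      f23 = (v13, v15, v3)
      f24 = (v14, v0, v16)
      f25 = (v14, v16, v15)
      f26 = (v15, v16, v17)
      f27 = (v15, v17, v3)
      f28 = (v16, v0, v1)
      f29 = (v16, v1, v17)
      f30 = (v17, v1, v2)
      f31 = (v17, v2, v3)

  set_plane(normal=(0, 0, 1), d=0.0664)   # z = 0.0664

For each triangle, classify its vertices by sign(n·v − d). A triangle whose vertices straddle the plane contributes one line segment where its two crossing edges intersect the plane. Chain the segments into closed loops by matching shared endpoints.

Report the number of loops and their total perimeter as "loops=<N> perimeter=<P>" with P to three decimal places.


Straddling triangles (16 of 32):
  (v1,v4,v2) [--+] → (1.24389, 0.46759, 0.0664)–(1.4376, 0, 0.0664)  len=0.5061
  (v2,v4,v5) [+-+] → (1.24389, 0.46759, 0.0664)–(1.0165, 1.0165, 0.0664)  len=0.5941
  (v4,v6,v5) [--+] → (0.54891, 1.21021, 0.0664)–(1.0165, 1.0165, 0.0664)  len=0.5061
  (v5,v6,v7) [+-+] → (0.54891, 1.21021, 0.0664)–(0, 1.4376, 0.0664)  len=0.5941
  (v6,v8,v7) [--+] → (-0.46759, 1.24389, 0.0664)–(0, 1.4376, 0.0664)  len=0.5061
  (v7,v8,v9) [+-+] → (-0.46759, 1.24389, 0.0664)–(-1.0165, 1.0165, 0.0664)  len=0.5941
  (v8,v10,v9) [--+] → (-1.21021, 0.54891, 0.0664)–(-1.0165, 1.0165, 0.0664)  len=0.5061
  (v9,v10,v11) [+-+] → (-1.21021, 0.54891, 0.0664)–(-1.4376, 0, 0.0664)  len=0.5941
  (v10,v12,v11) [--+] → (-1.24389, -0.46759, 0.0664)–(-1.4376, 0, 0.0664)  len=0.5061
  (v11,v12,v13) [+-+] → (-1.24389, -0.46759, 0.0664)–(-1.0165, -1.0165, 0.0664)  len=0.5941
  (v12,v14,v13) [--+] → (-0.54891, -1.21021, 0.0664)–(-1.0165, -1.0165, 0.0664)  len=0.5061
  (v13,v14,v15) [+-+] → (-0.54891, -1.21021, 0.0664)–(0, -1.4376, 0.0664)  len=0.5941
  (v14,v16,v15) [--+] → (0.46759, -1.24389, 0.0664)–(0, -1.4376, 0.0664)  len=0.5061
  (v15,v16,v17) [+-+] → (0.46759, -1.24389, 0.0664)–(1.0165, -1.0165, 0.0664)  len=0.5941
  (v16,v1,v17) [--+] → (1.21021, -0.54891, 0.0664)–(1.0165, -1.0165, 0.0664)  len=0.5061
  (v17,v1,v2) [+-+] → (1.21021, -0.54891, 0.0664)–(1.4376, 0, 0.0664)  len=0.5941

Chained into 1 loop(s):
  loop 1: 16 segments, perimeter = 8.8022
Total perimeter = 8.802

loops=1 perimeter=8.802


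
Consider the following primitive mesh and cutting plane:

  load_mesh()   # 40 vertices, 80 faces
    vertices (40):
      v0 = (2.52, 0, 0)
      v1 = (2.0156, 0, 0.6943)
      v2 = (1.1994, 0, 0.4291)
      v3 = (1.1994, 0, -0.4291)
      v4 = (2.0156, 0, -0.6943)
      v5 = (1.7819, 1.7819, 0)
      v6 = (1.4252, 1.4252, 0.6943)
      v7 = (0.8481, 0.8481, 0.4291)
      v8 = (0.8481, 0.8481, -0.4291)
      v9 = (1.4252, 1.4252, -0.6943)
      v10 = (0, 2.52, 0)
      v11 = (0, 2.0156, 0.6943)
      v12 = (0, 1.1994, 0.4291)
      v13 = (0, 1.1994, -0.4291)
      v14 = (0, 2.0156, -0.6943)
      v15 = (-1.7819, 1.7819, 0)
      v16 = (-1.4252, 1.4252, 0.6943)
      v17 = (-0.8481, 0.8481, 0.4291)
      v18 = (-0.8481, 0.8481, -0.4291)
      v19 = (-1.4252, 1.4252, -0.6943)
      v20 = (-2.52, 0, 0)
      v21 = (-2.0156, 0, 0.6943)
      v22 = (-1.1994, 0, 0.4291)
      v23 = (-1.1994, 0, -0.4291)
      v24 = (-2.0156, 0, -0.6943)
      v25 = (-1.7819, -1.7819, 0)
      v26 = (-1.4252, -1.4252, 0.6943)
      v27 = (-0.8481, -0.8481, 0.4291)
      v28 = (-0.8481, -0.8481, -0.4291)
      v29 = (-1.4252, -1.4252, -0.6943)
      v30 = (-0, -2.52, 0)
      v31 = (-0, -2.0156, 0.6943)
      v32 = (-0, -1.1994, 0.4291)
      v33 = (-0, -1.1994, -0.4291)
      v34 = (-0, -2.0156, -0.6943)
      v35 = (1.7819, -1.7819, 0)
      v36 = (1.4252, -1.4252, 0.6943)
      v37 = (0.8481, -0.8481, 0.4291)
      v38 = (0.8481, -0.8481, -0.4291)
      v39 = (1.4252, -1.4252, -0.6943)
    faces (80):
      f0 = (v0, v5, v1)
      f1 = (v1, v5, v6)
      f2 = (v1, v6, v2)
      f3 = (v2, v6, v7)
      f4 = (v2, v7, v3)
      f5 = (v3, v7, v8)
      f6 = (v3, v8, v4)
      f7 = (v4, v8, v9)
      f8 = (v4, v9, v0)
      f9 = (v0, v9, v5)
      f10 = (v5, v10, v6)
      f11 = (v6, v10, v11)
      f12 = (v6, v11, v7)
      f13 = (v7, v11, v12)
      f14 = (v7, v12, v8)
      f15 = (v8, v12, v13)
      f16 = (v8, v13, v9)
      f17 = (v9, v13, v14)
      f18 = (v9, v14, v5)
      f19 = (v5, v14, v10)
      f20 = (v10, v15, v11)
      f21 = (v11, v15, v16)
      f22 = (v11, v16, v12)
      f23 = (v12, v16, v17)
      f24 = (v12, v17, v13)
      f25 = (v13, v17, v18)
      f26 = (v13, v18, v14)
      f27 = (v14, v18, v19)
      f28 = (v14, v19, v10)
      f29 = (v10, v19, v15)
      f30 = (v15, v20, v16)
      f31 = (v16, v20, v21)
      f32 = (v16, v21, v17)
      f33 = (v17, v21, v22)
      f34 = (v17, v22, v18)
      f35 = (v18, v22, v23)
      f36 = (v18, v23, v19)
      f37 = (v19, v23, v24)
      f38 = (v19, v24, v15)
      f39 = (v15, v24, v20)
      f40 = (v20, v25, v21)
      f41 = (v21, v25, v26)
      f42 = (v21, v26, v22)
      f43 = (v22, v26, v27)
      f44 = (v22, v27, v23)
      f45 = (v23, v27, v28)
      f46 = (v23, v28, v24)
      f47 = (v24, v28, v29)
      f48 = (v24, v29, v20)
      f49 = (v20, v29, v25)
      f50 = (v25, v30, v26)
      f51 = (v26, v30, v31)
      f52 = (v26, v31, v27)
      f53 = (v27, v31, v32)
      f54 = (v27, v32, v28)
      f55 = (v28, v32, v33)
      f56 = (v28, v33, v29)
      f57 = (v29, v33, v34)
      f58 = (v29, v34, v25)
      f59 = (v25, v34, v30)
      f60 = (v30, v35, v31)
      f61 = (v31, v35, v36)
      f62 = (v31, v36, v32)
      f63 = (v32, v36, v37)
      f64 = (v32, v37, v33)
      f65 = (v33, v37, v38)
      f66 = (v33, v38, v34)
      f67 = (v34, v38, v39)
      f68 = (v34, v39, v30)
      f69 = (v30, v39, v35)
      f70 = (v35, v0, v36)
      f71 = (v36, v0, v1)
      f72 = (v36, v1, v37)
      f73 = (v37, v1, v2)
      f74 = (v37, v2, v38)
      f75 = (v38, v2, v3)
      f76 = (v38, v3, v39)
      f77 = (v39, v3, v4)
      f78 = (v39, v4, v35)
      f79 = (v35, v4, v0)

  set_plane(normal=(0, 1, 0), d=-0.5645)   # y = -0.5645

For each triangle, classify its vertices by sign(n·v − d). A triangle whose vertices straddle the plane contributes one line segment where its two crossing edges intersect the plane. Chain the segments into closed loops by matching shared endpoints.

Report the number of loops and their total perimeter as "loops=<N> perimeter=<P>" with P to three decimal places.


loops=2 perimeter=8.582

Straddling triangles (20 of 80):
  (v20,v25,v21) [+-+] → (-2.28617, -0.5645, 0)–(-1.94156, -0.5645, 0.474348)  len=0.5863
  (v21,v25,v26) [+--] → (-1.94156, -0.5645, 0.474348)–(-1.78175, -0.5645, 0.6943)  len=0.2719
  (v21,v26,v22) [+-+] → (-1.78175, -0.5645, 0.6943)–(-1.28884, -0.5645, 0.534142)  len=0.5183
  (v22,v26,v27) [+--] → (-1.28884, -0.5645, 0.534142)–(-0.965573, -0.5645, 0.4291)  len=0.3399
  (v22,v27,v23) [+-+] → (-0.965573, -0.5645, 0.4291)–(-0.965573, -0.5645, 0.142123)  len=0.2870
  (v23,v27,v28) [+--] → (-0.965573, -0.5645, 0.142123)–(-0.965573, -0.5645, -0.4291)  len=0.5712
  (v23,v28,v24) [+-+] → (-0.965573, -0.5645, -0.4291)–(-1.23851, -0.5645, -0.517781)  len=0.2870
  (v24,v28,v29) [+--] → (-1.23851, -0.5645, -0.517781)–(-1.78175, -0.5645, -0.6943)  len=0.5712
  (v24,v29,v20) [+-+] → (-1.78175, -0.5645, -0.6943)–(-2.08637, -0.5645, -0.275002)  len=0.5183
  (v20,v29,v25) [+--] → (-2.08637, -0.5645, -0.275002)–(-2.28617, -0.5645, 0)  len=0.3399
  (v35,v0,v36) [-+-] → (2.28617, -0.5645, 0)–(2.08637, -0.5645, 0.275002)  len=0.3399
  (v36,v0,v1) [-++] → (2.08637, -0.5645, 0.275002)–(1.78175, -0.5645, 0.6943)  len=0.5183
  (v36,v1,v37) [-+-] → (1.78175, -0.5645, 0.6943)–(1.23851, -0.5645, 0.517781)  len=0.5712
  (v37,v1,v2) [-++] → (1.23851, -0.5645, 0.517781)–(0.965573, -0.5645, 0.4291)  len=0.2870
  (v37,v2,v38) [-+-] → (0.965573, -0.5645, 0.4291)–(0.965573, -0.5645, -0.142123)  len=0.5712
  (v38,v2,v3) [-++] → (0.965573, -0.5645, -0.142123)–(0.965573, -0.5645, -0.4291)  len=0.2870
  (v38,v3,v39) [-+-] → (0.965573, -0.5645, -0.4291)–(1.28884, -0.5645, -0.534142)  len=0.3399
  (v39,v3,v4) [-++] → (1.28884, -0.5645, -0.534142)–(1.78175, -0.5645, -0.6943)  len=0.5183
  (v39,v4,v35) [-+-] → (1.78175, -0.5645, -0.6943)–(1.94156, -0.5645, -0.474348)  len=0.2719
  (v35,v4,v0) [-++] → (1.94156, -0.5645, -0.474348)–(2.28617, -0.5645, 0)  len=0.5863

Chained into 2 loop(s):
  loop 1: 10 segments, perimeter = 4.2910
  loop 2: 10 segments, perimeter = 4.2910
Total perimeter = 8.582
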